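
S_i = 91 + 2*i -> [91, 93, 95, 97, 99]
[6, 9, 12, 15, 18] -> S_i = 6 + 3*i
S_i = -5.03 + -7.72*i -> [-5.03, -12.75, -20.47, -28.19, -35.91]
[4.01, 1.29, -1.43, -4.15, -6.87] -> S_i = 4.01 + -2.72*i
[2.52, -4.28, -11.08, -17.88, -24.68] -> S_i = 2.52 + -6.80*i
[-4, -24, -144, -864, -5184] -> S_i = -4*6^i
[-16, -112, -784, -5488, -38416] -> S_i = -16*7^i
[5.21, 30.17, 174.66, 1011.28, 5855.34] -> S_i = 5.21*5.79^i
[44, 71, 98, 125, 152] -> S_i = 44 + 27*i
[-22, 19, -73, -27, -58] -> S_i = Random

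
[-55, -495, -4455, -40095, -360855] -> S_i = -55*9^i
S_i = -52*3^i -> [-52, -156, -468, -1404, -4212]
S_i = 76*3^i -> [76, 228, 684, 2052, 6156]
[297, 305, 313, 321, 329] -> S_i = 297 + 8*i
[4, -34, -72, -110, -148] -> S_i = 4 + -38*i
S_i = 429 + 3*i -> [429, 432, 435, 438, 441]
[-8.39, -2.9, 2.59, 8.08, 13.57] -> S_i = -8.39 + 5.49*i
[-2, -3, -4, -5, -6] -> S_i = -2 + -1*i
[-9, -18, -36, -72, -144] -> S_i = -9*2^i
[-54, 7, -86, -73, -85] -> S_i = Random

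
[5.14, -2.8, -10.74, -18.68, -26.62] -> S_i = 5.14 + -7.94*i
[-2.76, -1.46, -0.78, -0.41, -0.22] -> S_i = -2.76*0.53^i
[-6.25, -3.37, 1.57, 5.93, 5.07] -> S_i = Random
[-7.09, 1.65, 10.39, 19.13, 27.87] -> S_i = -7.09 + 8.74*i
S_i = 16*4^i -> [16, 64, 256, 1024, 4096]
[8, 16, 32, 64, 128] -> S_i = 8*2^i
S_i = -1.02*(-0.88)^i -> [-1.02, 0.9, -0.79, 0.7, -0.61]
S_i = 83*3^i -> [83, 249, 747, 2241, 6723]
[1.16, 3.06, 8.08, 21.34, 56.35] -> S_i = 1.16*2.64^i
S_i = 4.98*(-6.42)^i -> [4.98, -31.97, 205.26, -1317.75, 8459.98]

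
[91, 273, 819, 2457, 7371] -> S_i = 91*3^i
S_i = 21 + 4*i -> [21, 25, 29, 33, 37]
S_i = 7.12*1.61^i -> [7.12, 11.46, 18.46, 29.71, 47.84]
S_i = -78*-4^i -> [-78, 312, -1248, 4992, -19968]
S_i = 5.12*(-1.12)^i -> [5.12, -5.73, 6.42, -7.19, 8.06]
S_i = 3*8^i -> [3, 24, 192, 1536, 12288]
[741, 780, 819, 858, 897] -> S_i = 741 + 39*i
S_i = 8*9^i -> [8, 72, 648, 5832, 52488]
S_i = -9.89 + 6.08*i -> [-9.89, -3.81, 2.27, 8.35, 14.43]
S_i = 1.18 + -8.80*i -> [1.18, -7.62, -16.42, -25.22, -34.02]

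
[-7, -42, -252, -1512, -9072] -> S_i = -7*6^i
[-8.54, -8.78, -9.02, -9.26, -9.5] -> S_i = -8.54 + -0.24*i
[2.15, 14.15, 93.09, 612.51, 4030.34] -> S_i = 2.15*6.58^i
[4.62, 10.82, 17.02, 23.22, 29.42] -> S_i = 4.62 + 6.20*i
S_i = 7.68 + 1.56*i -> [7.68, 9.24, 10.8, 12.36, 13.92]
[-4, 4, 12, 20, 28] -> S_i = -4 + 8*i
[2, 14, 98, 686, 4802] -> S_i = 2*7^i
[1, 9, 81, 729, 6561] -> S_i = 1*9^i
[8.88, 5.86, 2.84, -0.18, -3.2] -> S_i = 8.88 + -3.02*i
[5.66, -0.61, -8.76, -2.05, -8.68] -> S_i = Random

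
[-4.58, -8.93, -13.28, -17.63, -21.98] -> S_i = -4.58 + -4.35*i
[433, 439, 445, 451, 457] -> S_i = 433 + 6*i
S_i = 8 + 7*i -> [8, 15, 22, 29, 36]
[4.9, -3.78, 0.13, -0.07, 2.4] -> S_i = Random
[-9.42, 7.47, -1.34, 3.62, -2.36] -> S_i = Random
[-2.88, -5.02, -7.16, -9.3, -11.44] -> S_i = -2.88 + -2.14*i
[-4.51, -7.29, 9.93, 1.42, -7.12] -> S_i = Random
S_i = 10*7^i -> [10, 70, 490, 3430, 24010]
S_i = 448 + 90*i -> [448, 538, 628, 718, 808]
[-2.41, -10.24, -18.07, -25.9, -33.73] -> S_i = -2.41 + -7.83*i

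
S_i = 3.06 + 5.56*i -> [3.06, 8.62, 14.18, 19.74, 25.3]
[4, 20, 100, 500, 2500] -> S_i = 4*5^i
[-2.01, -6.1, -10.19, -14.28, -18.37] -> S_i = -2.01 + -4.09*i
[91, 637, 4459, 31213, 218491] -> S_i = 91*7^i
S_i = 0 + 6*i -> [0, 6, 12, 18, 24]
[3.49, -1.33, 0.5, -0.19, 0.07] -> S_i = 3.49*(-0.38)^i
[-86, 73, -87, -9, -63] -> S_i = Random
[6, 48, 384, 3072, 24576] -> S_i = 6*8^i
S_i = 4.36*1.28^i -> [4.36, 5.58, 7.14, 9.14, 11.7]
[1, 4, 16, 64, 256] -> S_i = 1*4^i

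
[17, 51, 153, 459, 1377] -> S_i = 17*3^i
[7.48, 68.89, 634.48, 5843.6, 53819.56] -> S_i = 7.48*9.21^i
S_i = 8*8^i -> [8, 64, 512, 4096, 32768]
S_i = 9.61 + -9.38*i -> [9.61, 0.23, -9.15, -18.53, -27.91]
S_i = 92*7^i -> [92, 644, 4508, 31556, 220892]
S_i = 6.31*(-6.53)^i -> [6.31, -41.2, 269.06, -1756.99, 11473.13]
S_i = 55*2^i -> [55, 110, 220, 440, 880]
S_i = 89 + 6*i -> [89, 95, 101, 107, 113]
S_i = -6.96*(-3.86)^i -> [-6.96, 26.87, -103.7, 400.29, -1545.11]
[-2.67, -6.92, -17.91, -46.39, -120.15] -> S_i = -2.67*2.59^i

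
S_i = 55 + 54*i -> [55, 109, 163, 217, 271]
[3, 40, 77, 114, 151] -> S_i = 3 + 37*i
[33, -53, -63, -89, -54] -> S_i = Random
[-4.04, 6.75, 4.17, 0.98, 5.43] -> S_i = Random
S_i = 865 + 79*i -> [865, 944, 1023, 1102, 1181]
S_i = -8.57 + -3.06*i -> [-8.57, -11.63, -14.69, -17.75, -20.81]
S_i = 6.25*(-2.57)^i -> [6.25, -16.06, 41.28, -106.09, 272.65]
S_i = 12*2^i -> [12, 24, 48, 96, 192]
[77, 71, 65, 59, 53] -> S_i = 77 + -6*i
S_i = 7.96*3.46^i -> [7.96, 27.54, 95.29, 329.72, 1140.82]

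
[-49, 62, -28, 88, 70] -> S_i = Random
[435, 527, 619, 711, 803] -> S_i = 435 + 92*i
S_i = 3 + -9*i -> [3, -6, -15, -24, -33]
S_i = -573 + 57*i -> [-573, -516, -459, -402, -345]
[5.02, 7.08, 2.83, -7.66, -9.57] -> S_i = Random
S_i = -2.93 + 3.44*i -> [-2.93, 0.51, 3.95, 7.39, 10.83]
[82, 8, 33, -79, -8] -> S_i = Random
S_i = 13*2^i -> [13, 26, 52, 104, 208]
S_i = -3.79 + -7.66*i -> [-3.79, -11.45, -19.11, -26.77, -34.43]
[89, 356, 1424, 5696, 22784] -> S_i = 89*4^i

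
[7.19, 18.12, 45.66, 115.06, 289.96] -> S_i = 7.19*2.52^i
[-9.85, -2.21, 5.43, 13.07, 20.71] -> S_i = -9.85 + 7.64*i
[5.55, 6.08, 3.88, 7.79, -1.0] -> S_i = Random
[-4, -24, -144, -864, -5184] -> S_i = -4*6^i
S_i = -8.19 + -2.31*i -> [-8.19, -10.5, -12.81, -15.12, -17.43]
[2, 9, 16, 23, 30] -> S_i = 2 + 7*i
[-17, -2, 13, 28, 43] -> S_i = -17 + 15*i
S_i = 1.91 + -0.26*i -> [1.91, 1.65, 1.39, 1.13, 0.87]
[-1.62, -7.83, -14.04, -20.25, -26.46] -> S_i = -1.62 + -6.21*i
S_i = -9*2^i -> [-9, -18, -36, -72, -144]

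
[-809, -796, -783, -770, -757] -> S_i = -809 + 13*i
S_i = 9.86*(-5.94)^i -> [9.86, -58.57, 347.9, -2066.5, 12275.03]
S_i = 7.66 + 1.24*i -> [7.66, 8.9, 10.14, 11.38, 12.62]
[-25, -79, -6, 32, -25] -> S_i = Random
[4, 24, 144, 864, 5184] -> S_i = 4*6^i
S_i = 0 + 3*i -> [0, 3, 6, 9, 12]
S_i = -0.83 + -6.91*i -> [-0.83, -7.74, -14.65, -21.56, -28.47]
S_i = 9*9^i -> [9, 81, 729, 6561, 59049]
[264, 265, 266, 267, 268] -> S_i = 264 + 1*i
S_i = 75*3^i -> [75, 225, 675, 2025, 6075]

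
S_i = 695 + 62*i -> [695, 757, 819, 881, 943]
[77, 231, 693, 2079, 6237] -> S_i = 77*3^i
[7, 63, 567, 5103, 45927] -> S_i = 7*9^i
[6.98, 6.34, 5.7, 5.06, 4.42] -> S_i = 6.98 + -0.64*i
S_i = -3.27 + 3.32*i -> [-3.27, 0.05, 3.37, 6.69, 10.01]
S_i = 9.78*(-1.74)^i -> [9.78, -17.02, 29.61, -51.52, 89.65]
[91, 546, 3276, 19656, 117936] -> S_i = 91*6^i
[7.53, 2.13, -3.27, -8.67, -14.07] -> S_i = 7.53 + -5.40*i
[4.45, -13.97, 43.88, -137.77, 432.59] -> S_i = 4.45*(-3.14)^i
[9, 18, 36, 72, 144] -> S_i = 9*2^i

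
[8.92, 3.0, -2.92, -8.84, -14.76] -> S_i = 8.92 + -5.92*i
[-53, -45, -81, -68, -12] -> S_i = Random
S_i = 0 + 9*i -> [0, 9, 18, 27, 36]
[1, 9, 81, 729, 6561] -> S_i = 1*9^i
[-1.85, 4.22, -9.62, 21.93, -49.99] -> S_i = -1.85*(-2.28)^i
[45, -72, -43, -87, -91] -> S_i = Random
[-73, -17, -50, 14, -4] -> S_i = Random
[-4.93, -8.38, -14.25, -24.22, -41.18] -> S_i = -4.93*1.70^i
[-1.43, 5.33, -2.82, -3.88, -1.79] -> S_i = Random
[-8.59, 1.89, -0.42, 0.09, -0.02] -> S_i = -8.59*(-0.22)^i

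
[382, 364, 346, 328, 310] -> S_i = 382 + -18*i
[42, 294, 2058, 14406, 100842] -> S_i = 42*7^i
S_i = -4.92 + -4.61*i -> [-4.92, -9.53, -14.14, -18.75, -23.36]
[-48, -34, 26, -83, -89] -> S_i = Random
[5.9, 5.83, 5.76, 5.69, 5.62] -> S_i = 5.90 + -0.07*i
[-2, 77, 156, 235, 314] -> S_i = -2 + 79*i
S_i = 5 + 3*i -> [5, 8, 11, 14, 17]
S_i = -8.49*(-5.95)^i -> [-8.49, 50.52, -300.57, 1788.37, -10640.83]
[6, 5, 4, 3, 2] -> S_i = 6 + -1*i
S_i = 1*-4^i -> [1, -4, 16, -64, 256]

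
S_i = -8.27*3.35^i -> [-8.27, -27.7, -92.81, -310.91, -1041.56]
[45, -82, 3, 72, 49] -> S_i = Random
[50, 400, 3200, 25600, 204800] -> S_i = 50*8^i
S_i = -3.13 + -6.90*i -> [-3.13, -10.03, -16.93, -23.83, -30.73]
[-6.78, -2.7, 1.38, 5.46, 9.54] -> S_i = -6.78 + 4.08*i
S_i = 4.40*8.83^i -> [4.4, 38.85, 343.06, 3029.25, 26748.26]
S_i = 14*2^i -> [14, 28, 56, 112, 224]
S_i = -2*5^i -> [-2, -10, -50, -250, -1250]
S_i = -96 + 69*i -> [-96, -27, 42, 111, 180]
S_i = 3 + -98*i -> [3, -95, -193, -291, -389]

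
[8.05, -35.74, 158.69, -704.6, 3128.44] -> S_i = 8.05*(-4.44)^i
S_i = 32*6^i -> [32, 192, 1152, 6912, 41472]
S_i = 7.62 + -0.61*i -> [7.62, 7.01, 6.4, 5.79, 5.18]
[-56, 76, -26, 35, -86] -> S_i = Random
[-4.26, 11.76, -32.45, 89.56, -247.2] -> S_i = -4.26*(-2.76)^i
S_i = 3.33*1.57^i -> [3.33, 5.23, 8.21, 12.89, 20.23]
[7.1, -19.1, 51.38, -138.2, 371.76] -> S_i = 7.10*(-2.69)^i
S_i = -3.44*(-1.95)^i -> [-3.44, 6.71, -13.08, 25.51, -49.74]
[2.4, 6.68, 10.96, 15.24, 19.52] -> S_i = 2.40 + 4.28*i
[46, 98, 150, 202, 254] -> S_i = 46 + 52*i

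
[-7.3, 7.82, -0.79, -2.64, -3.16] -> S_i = Random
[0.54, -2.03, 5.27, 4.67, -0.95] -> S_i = Random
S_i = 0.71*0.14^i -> [0.71, 0.1, 0.01, 0.0, 0.0]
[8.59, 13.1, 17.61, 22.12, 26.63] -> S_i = 8.59 + 4.51*i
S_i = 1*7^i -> [1, 7, 49, 343, 2401]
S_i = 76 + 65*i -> [76, 141, 206, 271, 336]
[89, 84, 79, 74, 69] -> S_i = 89 + -5*i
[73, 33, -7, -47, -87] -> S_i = 73 + -40*i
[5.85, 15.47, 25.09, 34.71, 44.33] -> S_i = 5.85 + 9.62*i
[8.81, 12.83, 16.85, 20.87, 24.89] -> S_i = 8.81 + 4.02*i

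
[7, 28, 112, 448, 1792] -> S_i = 7*4^i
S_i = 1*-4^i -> [1, -4, 16, -64, 256]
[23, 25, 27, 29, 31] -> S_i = 23 + 2*i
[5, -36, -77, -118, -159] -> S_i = 5 + -41*i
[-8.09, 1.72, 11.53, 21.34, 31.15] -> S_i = -8.09 + 9.81*i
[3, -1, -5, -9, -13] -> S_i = 3 + -4*i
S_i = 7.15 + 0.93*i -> [7.15, 8.08, 9.01, 9.94, 10.87]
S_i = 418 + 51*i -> [418, 469, 520, 571, 622]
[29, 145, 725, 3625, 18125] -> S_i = 29*5^i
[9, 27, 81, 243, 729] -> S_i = 9*3^i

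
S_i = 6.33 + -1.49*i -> [6.33, 4.84, 3.35, 1.86, 0.37]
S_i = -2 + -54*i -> [-2, -56, -110, -164, -218]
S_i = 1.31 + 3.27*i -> [1.31, 4.58, 7.85, 11.12, 14.39]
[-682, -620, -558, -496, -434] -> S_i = -682 + 62*i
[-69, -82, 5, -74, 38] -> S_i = Random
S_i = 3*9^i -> [3, 27, 243, 2187, 19683]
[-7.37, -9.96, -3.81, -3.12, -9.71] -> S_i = Random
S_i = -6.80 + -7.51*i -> [-6.8, -14.31, -21.82, -29.33, -36.84]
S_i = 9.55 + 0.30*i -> [9.55, 9.85, 10.15, 10.45, 10.75]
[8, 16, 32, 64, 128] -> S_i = 8*2^i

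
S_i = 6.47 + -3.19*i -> [6.47, 3.28, 0.09, -3.1, -6.29]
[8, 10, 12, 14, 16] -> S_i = 8 + 2*i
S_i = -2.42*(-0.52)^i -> [-2.42, 1.26, -0.65, 0.34, -0.18]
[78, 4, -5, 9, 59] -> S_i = Random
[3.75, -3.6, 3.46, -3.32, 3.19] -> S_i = 3.75*(-0.96)^i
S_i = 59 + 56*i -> [59, 115, 171, 227, 283]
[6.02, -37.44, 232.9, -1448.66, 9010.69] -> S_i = 6.02*(-6.22)^i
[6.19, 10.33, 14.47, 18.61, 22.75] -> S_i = 6.19 + 4.14*i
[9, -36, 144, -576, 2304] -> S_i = 9*-4^i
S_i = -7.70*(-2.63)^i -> [-7.7, 20.25, -53.26, 140.07, -368.39]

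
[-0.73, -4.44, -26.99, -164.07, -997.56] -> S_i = -0.73*6.08^i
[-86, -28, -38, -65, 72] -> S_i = Random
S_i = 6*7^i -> [6, 42, 294, 2058, 14406]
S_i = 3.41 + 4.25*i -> [3.41, 7.66, 11.91, 16.16, 20.41]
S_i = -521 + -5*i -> [-521, -526, -531, -536, -541]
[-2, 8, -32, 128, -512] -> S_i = -2*-4^i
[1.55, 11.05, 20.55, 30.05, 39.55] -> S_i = 1.55 + 9.50*i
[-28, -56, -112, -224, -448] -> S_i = -28*2^i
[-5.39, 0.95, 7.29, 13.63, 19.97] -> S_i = -5.39 + 6.34*i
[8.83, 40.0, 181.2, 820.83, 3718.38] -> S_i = 8.83*4.53^i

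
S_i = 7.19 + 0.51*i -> [7.19, 7.7, 8.21, 8.72, 9.23]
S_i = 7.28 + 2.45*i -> [7.28, 9.73, 12.18, 14.63, 17.08]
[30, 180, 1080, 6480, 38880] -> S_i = 30*6^i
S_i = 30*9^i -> [30, 270, 2430, 21870, 196830]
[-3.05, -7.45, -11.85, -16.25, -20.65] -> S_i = -3.05 + -4.40*i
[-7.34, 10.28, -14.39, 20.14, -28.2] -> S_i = -7.34*(-1.40)^i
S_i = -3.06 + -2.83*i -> [-3.06, -5.89, -8.72, -11.55, -14.38]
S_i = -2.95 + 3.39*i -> [-2.95, 0.44, 3.83, 7.22, 10.61]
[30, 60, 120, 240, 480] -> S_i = 30*2^i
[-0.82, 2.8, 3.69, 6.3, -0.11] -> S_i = Random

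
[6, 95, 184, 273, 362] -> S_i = 6 + 89*i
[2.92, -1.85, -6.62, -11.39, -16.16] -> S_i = 2.92 + -4.77*i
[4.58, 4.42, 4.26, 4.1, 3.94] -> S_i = 4.58 + -0.16*i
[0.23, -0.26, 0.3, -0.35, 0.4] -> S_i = 0.23*(-1.15)^i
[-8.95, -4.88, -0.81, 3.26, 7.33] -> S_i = -8.95 + 4.07*i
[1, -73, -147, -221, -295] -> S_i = 1 + -74*i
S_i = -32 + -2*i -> [-32, -34, -36, -38, -40]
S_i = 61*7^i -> [61, 427, 2989, 20923, 146461]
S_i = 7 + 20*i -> [7, 27, 47, 67, 87]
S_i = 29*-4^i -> [29, -116, 464, -1856, 7424]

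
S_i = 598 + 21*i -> [598, 619, 640, 661, 682]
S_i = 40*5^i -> [40, 200, 1000, 5000, 25000]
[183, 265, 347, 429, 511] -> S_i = 183 + 82*i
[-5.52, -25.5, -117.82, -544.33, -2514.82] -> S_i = -5.52*4.62^i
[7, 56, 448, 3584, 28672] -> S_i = 7*8^i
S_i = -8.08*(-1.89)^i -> [-8.08, 15.27, -28.86, 54.55, -103.1]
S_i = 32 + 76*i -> [32, 108, 184, 260, 336]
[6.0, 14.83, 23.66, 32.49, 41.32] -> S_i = 6.00 + 8.83*i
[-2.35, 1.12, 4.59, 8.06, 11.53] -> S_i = -2.35 + 3.47*i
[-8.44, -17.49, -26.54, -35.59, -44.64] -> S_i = -8.44 + -9.05*i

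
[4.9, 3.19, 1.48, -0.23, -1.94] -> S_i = 4.90 + -1.71*i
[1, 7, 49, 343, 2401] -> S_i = 1*7^i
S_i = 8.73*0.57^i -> [8.73, 4.98, 2.84, 1.62, 0.92]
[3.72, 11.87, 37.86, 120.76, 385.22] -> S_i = 3.72*3.19^i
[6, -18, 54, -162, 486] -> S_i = 6*-3^i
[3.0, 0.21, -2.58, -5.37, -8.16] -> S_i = 3.00 + -2.79*i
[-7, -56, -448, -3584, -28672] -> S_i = -7*8^i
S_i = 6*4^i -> [6, 24, 96, 384, 1536]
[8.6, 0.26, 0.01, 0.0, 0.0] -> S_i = 8.60*0.03^i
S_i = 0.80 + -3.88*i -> [0.8, -3.08, -6.96, -10.84, -14.72]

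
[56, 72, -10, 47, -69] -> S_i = Random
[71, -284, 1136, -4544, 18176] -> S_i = 71*-4^i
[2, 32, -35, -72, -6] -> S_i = Random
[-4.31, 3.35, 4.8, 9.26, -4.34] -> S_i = Random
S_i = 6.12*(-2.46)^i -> [6.12, -15.06, 37.04, -91.11, 224.13]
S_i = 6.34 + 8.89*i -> [6.34, 15.23, 24.12, 33.01, 41.9]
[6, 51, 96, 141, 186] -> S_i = 6 + 45*i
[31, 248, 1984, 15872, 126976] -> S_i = 31*8^i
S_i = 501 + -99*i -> [501, 402, 303, 204, 105]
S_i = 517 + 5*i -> [517, 522, 527, 532, 537]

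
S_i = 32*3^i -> [32, 96, 288, 864, 2592]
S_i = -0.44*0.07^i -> [-0.44, -0.03, -0.0, -0.0, -0.0]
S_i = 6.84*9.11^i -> [6.84, 62.31, 567.67, 5171.44, 47111.79]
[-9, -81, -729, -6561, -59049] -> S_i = -9*9^i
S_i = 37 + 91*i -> [37, 128, 219, 310, 401]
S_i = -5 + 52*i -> [-5, 47, 99, 151, 203]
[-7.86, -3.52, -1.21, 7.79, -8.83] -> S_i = Random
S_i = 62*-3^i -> [62, -186, 558, -1674, 5022]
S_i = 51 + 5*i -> [51, 56, 61, 66, 71]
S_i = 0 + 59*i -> [0, 59, 118, 177, 236]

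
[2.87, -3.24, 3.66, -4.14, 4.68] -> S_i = 2.87*(-1.13)^i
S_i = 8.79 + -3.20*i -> [8.79, 5.59, 2.39, -0.81, -4.01]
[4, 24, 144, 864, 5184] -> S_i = 4*6^i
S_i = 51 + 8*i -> [51, 59, 67, 75, 83]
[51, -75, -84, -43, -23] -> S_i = Random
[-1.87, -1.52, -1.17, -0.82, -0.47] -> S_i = -1.87 + 0.35*i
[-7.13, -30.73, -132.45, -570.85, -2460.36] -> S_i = -7.13*4.31^i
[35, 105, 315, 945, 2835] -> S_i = 35*3^i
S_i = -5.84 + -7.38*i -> [-5.84, -13.22, -20.6, -27.98, -35.36]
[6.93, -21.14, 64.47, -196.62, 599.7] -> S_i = 6.93*(-3.05)^i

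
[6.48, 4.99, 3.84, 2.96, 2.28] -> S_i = 6.48*0.77^i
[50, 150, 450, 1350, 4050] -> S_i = 50*3^i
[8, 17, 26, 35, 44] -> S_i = 8 + 9*i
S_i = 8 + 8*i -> [8, 16, 24, 32, 40]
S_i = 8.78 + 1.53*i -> [8.78, 10.31, 11.84, 13.37, 14.9]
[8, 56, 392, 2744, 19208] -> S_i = 8*7^i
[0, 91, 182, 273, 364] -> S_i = 0 + 91*i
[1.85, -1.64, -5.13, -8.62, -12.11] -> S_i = 1.85 + -3.49*i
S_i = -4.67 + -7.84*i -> [-4.67, -12.51, -20.35, -28.19, -36.03]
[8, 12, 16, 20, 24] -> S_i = 8 + 4*i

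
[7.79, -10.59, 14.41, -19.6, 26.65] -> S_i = 7.79*(-1.36)^i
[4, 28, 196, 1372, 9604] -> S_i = 4*7^i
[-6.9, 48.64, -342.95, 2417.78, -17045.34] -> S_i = -6.90*(-7.05)^i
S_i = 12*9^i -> [12, 108, 972, 8748, 78732]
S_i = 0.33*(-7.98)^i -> [0.33, -2.63, 21.01, -167.7, 1338.21]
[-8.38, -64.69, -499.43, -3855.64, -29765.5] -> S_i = -8.38*7.72^i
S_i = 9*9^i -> [9, 81, 729, 6561, 59049]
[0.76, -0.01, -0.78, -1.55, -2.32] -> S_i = 0.76 + -0.77*i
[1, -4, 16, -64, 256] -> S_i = 1*-4^i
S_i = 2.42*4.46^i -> [2.42, 10.79, 48.14, 214.69, 957.54]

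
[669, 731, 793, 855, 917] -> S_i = 669 + 62*i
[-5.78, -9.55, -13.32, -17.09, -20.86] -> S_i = -5.78 + -3.77*i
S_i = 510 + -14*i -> [510, 496, 482, 468, 454]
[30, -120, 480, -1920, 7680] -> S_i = 30*-4^i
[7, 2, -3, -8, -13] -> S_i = 7 + -5*i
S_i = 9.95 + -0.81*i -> [9.95, 9.14, 8.33, 7.52, 6.71]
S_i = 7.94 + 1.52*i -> [7.94, 9.46, 10.98, 12.5, 14.02]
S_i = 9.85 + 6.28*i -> [9.85, 16.13, 22.41, 28.69, 34.97]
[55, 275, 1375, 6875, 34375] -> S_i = 55*5^i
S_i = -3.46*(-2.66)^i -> [-3.46, 9.2, -24.48, 65.12, -173.22]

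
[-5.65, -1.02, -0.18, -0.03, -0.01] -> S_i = -5.65*0.18^i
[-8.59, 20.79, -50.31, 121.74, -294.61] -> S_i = -8.59*(-2.42)^i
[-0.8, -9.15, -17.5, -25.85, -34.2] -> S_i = -0.80 + -8.35*i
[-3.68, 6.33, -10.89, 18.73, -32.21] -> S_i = -3.68*(-1.72)^i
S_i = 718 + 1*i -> [718, 719, 720, 721, 722]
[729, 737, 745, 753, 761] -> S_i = 729 + 8*i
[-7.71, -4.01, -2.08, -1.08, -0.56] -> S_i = -7.71*0.52^i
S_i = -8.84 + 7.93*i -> [-8.84, -0.91, 7.02, 14.95, 22.88]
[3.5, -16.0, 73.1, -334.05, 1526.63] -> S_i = 3.50*(-4.57)^i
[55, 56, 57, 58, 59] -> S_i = 55 + 1*i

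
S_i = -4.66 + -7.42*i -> [-4.66, -12.08, -19.5, -26.92, -34.34]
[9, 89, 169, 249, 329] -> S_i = 9 + 80*i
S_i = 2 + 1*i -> [2, 3, 4, 5, 6]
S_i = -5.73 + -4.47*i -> [-5.73, -10.2, -14.67, -19.14, -23.61]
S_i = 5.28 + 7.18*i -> [5.28, 12.46, 19.64, 26.82, 34.0]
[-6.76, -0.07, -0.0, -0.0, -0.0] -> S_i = -6.76*0.01^i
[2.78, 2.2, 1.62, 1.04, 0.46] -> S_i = 2.78 + -0.58*i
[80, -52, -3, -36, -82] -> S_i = Random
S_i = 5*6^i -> [5, 30, 180, 1080, 6480]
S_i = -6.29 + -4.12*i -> [-6.29, -10.41, -14.53, -18.65, -22.77]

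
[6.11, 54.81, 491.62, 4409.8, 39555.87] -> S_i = 6.11*8.97^i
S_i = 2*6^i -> [2, 12, 72, 432, 2592]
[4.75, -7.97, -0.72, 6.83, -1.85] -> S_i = Random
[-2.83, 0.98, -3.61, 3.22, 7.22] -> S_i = Random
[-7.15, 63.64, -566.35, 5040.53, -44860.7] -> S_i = -7.15*(-8.90)^i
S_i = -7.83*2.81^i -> [-7.83, -22.0, -61.83, -173.73, -488.19]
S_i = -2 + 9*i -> [-2, 7, 16, 25, 34]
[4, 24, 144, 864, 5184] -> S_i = 4*6^i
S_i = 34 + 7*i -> [34, 41, 48, 55, 62]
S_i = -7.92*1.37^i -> [-7.92, -10.85, -14.87, -20.37, -27.9]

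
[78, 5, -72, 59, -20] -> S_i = Random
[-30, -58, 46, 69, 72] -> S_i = Random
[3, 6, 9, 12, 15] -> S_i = 3 + 3*i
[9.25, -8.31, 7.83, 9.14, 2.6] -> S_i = Random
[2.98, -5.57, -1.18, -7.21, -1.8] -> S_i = Random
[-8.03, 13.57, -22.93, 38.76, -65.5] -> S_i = -8.03*(-1.69)^i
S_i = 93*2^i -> [93, 186, 372, 744, 1488]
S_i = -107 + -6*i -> [-107, -113, -119, -125, -131]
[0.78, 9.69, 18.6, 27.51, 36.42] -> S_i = 0.78 + 8.91*i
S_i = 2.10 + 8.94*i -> [2.1, 11.04, 19.98, 28.92, 37.86]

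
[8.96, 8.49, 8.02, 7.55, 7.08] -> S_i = 8.96 + -0.47*i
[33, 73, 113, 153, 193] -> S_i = 33 + 40*i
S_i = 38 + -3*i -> [38, 35, 32, 29, 26]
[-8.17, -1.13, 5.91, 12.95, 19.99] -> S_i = -8.17 + 7.04*i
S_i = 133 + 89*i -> [133, 222, 311, 400, 489]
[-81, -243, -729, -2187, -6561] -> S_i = -81*3^i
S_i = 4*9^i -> [4, 36, 324, 2916, 26244]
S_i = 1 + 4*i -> [1, 5, 9, 13, 17]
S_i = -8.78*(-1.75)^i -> [-8.78, 15.36, -26.89, 47.06, -82.35]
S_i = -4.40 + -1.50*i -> [-4.4, -5.9, -7.4, -8.9, -10.4]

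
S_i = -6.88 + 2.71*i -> [-6.88, -4.17, -1.46, 1.25, 3.96]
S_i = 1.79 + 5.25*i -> [1.79, 7.04, 12.29, 17.54, 22.79]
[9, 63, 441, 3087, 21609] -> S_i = 9*7^i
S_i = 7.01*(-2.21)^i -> [7.01, -15.49, 34.24, -75.66, 167.22]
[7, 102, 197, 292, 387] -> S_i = 7 + 95*i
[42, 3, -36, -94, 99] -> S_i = Random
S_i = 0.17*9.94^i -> [0.17, 1.69, 16.8, 166.96, 1659.57]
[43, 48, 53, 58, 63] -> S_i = 43 + 5*i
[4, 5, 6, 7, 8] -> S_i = 4 + 1*i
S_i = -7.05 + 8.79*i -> [-7.05, 1.74, 10.53, 19.32, 28.11]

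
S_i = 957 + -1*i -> [957, 956, 955, 954, 953]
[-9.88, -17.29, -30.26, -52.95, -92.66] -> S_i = -9.88*1.75^i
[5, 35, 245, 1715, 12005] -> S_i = 5*7^i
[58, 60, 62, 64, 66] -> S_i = 58 + 2*i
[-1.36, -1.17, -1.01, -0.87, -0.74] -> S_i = -1.36*0.86^i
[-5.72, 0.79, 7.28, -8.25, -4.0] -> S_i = Random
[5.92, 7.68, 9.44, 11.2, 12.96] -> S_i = 5.92 + 1.76*i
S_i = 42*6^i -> [42, 252, 1512, 9072, 54432]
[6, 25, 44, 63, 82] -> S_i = 6 + 19*i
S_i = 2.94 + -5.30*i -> [2.94, -2.36, -7.66, -12.96, -18.26]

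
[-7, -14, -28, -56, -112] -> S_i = -7*2^i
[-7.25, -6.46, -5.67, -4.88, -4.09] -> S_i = -7.25 + 0.79*i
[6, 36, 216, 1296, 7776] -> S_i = 6*6^i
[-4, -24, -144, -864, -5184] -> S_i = -4*6^i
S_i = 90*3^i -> [90, 270, 810, 2430, 7290]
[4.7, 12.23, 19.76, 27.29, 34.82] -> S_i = 4.70 + 7.53*i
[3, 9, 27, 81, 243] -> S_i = 3*3^i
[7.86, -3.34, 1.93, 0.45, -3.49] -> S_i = Random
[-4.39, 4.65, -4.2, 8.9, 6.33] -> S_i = Random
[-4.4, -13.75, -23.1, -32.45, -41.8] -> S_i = -4.40 + -9.35*i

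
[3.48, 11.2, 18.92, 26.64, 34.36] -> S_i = 3.48 + 7.72*i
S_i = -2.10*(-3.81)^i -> [-2.1, 8.0, -30.48, 116.14, -442.51]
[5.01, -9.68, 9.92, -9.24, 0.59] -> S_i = Random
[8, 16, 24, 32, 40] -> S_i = 8 + 8*i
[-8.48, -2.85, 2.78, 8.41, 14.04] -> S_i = -8.48 + 5.63*i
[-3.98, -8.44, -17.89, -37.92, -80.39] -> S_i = -3.98*2.12^i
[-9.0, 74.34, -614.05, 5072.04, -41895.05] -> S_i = -9.00*(-8.26)^i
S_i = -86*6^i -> [-86, -516, -3096, -18576, -111456]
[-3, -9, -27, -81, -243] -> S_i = -3*3^i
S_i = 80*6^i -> [80, 480, 2880, 17280, 103680]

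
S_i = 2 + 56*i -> [2, 58, 114, 170, 226]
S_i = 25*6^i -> [25, 150, 900, 5400, 32400]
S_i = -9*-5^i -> [-9, 45, -225, 1125, -5625]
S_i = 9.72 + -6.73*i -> [9.72, 2.99, -3.74, -10.47, -17.2]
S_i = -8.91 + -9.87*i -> [-8.91, -18.78, -28.65, -38.52, -48.39]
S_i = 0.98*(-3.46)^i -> [0.98, -3.39, 11.73, -40.59, 140.45]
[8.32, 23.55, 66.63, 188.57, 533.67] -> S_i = 8.32*2.83^i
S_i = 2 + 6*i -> [2, 8, 14, 20, 26]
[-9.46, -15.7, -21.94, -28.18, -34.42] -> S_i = -9.46 + -6.24*i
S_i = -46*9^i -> [-46, -414, -3726, -33534, -301806]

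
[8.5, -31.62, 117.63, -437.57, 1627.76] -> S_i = 8.50*(-3.72)^i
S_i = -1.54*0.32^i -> [-1.54, -0.49, -0.16, -0.05, -0.02]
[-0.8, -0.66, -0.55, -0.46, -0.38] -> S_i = -0.80*0.83^i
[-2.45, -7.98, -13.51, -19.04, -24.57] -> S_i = -2.45 + -5.53*i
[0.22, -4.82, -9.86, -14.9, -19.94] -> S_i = 0.22 + -5.04*i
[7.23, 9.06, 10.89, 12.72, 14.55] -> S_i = 7.23 + 1.83*i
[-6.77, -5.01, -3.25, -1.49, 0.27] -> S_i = -6.77 + 1.76*i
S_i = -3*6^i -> [-3, -18, -108, -648, -3888]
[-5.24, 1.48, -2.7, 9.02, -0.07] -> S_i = Random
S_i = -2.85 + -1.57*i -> [-2.85, -4.42, -5.99, -7.56, -9.13]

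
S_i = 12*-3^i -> [12, -36, 108, -324, 972]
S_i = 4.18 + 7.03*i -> [4.18, 11.21, 18.24, 25.27, 32.3]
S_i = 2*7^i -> [2, 14, 98, 686, 4802]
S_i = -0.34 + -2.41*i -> [-0.34, -2.75, -5.16, -7.57, -9.98]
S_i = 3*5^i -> [3, 15, 75, 375, 1875]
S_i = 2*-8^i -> [2, -16, 128, -1024, 8192]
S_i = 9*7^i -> [9, 63, 441, 3087, 21609]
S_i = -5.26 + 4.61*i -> [-5.26, -0.65, 3.96, 8.57, 13.18]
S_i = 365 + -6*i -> [365, 359, 353, 347, 341]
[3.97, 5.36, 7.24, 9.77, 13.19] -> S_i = 3.97*1.35^i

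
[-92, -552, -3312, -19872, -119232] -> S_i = -92*6^i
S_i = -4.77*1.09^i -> [-4.77, -5.2, -5.67, -6.18, -6.73]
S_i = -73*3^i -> [-73, -219, -657, -1971, -5913]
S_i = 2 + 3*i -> [2, 5, 8, 11, 14]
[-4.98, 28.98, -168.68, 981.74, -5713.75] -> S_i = -4.98*(-5.82)^i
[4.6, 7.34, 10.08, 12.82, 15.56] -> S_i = 4.60 + 2.74*i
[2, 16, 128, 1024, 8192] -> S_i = 2*8^i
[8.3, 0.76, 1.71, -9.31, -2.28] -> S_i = Random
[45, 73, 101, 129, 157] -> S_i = 45 + 28*i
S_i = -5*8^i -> [-5, -40, -320, -2560, -20480]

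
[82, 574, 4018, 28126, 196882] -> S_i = 82*7^i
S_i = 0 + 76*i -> [0, 76, 152, 228, 304]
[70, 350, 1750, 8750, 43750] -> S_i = 70*5^i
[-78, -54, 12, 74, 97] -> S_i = Random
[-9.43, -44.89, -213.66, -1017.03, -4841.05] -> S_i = -9.43*4.76^i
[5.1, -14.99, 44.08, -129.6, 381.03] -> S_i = 5.10*(-2.94)^i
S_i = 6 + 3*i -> [6, 9, 12, 15, 18]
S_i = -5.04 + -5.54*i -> [-5.04, -10.58, -16.12, -21.66, -27.2]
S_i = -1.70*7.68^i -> [-1.7, -13.06, -100.27, -770.07, -5914.17]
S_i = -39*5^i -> [-39, -195, -975, -4875, -24375]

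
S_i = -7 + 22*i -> [-7, 15, 37, 59, 81]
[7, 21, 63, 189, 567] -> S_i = 7*3^i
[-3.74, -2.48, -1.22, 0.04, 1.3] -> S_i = -3.74 + 1.26*i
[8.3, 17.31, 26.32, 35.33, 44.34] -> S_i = 8.30 + 9.01*i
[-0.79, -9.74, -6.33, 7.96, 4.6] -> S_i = Random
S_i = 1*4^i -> [1, 4, 16, 64, 256]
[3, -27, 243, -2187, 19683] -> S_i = 3*-9^i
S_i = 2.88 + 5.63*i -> [2.88, 8.51, 14.14, 19.77, 25.4]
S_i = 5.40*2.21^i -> [5.4, 11.93, 26.37, 58.29, 128.81]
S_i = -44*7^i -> [-44, -308, -2156, -15092, -105644]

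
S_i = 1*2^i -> [1, 2, 4, 8, 16]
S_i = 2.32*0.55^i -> [2.32, 1.28, 0.7, 0.39, 0.21]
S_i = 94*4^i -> [94, 376, 1504, 6016, 24064]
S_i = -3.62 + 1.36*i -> [-3.62, -2.26, -0.9, 0.46, 1.82]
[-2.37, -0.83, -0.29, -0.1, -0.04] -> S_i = -2.37*0.35^i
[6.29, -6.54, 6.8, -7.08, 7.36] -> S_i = 6.29*(-1.04)^i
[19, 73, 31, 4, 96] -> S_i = Random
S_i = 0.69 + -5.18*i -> [0.69, -4.49, -9.67, -14.85, -20.03]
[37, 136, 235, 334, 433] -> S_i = 37 + 99*i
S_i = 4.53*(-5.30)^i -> [4.53, -24.01, 127.25, -674.41, 3574.39]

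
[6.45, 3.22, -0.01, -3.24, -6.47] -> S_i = 6.45 + -3.23*i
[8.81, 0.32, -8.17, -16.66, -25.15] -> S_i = 8.81 + -8.49*i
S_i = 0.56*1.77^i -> [0.56, 0.99, 1.75, 3.11, 5.5]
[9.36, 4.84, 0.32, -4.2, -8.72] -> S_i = 9.36 + -4.52*i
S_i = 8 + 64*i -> [8, 72, 136, 200, 264]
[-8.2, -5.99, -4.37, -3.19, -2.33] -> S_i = -8.20*0.73^i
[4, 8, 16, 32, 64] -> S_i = 4*2^i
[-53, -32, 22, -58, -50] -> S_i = Random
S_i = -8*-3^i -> [-8, 24, -72, 216, -648]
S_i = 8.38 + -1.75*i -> [8.38, 6.63, 4.88, 3.13, 1.38]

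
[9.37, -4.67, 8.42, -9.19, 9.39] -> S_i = Random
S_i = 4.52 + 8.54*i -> [4.52, 13.06, 21.6, 30.14, 38.68]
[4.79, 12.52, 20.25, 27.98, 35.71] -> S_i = 4.79 + 7.73*i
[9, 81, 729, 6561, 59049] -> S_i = 9*9^i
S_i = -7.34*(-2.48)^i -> [-7.34, 18.2, -45.14, 111.96, -277.65]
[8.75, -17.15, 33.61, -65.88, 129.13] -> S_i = 8.75*(-1.96)^i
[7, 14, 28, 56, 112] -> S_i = 7*2^i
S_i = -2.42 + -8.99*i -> [-2.42, -11.41, -20.4, -29.39, -38.38]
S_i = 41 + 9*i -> [41, 50, 59, 68, 77]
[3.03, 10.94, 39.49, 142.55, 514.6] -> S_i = 3.03*3.61^i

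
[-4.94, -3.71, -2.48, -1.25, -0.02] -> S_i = -4.94 + 1.23*i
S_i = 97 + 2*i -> [97, 99, 101, 103, 105]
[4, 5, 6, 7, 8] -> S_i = 4 + 1*i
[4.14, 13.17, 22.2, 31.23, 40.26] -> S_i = 4.14 + 9.03*i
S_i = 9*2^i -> [9, 18, 36, 72, 144]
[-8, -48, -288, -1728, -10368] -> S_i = -8*6^i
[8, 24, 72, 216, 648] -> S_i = 8*3^i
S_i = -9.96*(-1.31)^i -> [-9.96, 13.05, -17.09, 22.39, -29.33]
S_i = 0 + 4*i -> [0, 4, 8, 12, 16]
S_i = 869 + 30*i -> [869, 899, 929, 959, 989]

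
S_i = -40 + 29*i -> [-40, -11, 18, 47, 76]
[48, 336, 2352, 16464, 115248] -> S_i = 48*7^i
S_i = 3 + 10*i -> [3, 13, 23, 33, 43]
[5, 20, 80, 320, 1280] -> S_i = 5*4^i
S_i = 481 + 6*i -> [481, 487, 493, 499, 505]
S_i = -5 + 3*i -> [-5, -2, 1, 4, 7]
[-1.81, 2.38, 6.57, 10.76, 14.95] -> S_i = -1.81 + 4.19*i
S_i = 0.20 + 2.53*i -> [0.2, 2.73, 5.26, 7.79, 10.32]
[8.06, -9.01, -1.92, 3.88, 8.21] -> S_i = Random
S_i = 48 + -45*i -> [48, 3, -42, -87, -132]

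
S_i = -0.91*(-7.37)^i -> [-0.91, 6.71, -49.43, 364.29, -2684.8]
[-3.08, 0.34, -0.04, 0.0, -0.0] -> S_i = -3.08*(-0.11)^i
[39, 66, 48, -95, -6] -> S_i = Random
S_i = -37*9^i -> [-37, -333, -2997, -26973, -242757]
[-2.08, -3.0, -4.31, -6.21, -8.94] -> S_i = -2.08*1.44^i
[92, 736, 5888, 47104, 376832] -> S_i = 92*8^i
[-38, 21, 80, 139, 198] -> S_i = -38 + 59*i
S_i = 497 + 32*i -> [497, 529, 561, 593, 625]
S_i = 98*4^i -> [98, 392, 1568, 6272, 25088]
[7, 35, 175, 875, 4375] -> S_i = 7*5^i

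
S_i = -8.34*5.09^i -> [-8.34, -42.45, -216.07, -1099.81, -5598.06]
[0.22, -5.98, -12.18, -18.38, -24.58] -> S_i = 0.22 + -6.20*i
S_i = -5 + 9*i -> [-5, 4, 13, 22, 31]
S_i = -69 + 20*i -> [-69, -49, -29, -9, 11]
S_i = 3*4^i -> [3, 12, 48, 192, 768]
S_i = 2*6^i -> [2, 12, 72, 432, 2592]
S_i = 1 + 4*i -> [1, 5, 9, 13, 17]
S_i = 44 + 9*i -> [44, 53, 62, 71, 80]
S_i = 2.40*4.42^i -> [2.4, 10.61, 46.89, 207.24, 916.01]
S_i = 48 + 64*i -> [48, 112, 176, 240, 304]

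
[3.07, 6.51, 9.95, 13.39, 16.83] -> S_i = 3.07 + 3.44*i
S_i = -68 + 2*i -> [-68, -66, -64, -62, -60]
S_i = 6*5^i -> [6, 30, 150, 750, 3750]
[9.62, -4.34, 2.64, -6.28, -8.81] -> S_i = Random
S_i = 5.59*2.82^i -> [5.59, 15.76, 44.45, 125.36, 353.52]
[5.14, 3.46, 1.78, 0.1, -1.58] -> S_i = 5.14 + -1.68*i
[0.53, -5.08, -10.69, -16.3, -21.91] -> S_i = 0.53 + -5.61*i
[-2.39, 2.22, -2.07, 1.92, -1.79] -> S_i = -2.39*(-0.93)^i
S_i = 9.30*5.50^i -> [9.3, 51.15, 281.33, 1547.29, 8510.08]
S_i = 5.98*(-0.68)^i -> [5.98, -4.07, 2.77, -1.88, 1.28]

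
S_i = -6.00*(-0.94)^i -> [-6.0, 5.64, -5.3, 4.98, -4.68]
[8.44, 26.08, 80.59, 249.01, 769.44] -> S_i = 8.44*3.09^i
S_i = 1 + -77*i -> [1, -76, -153, -230, -307]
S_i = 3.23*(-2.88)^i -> [3.23, -9.3, 26.79, -77.16, 222.21]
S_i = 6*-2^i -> [6, -12, 24, -48, 96]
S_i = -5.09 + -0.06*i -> [-5.09, -5.15, -5.21, -5.27, -5.33]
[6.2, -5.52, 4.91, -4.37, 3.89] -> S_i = 6.20*(-0.89)^i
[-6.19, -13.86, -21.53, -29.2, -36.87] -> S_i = -6.19 + -7.67*i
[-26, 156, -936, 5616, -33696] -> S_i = -26*-6^i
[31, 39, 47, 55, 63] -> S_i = 31 + 8*i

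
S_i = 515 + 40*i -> [515, 555, 595, 635, 675]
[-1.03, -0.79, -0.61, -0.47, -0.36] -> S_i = -1.03*0.77^i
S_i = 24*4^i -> [24, 96, 384, 1536, 6144]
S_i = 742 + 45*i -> [742, 787, 832, 877, 922]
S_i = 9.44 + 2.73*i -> [9.44, 12.17, 14.9, 17.63, 20.36]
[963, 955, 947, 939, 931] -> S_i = 963 + -8*i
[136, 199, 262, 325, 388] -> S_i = 136 + 63*i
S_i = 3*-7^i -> [3, -21, 147, -1029, 7203]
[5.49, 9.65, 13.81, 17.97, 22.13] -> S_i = 5.49 + 4.16*i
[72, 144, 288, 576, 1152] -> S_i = 72*2^i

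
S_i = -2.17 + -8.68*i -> [-2.17, -10.85, -19.53, -28.21, -36.89]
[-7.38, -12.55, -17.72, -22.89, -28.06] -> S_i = -7.38 + -5.17*i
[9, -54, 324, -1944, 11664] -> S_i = 9*-6^i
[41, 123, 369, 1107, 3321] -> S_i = 41*3^i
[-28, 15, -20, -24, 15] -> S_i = Random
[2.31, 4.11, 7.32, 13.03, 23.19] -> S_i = 2.31*1.78^i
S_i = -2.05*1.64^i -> [-2.05, -3.36, -5.51, -9.04, -14.83]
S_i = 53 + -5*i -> [53, 48, 43, 38, 33]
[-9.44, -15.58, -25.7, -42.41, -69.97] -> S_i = -9.44*1.65^i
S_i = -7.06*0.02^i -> [-7.06, -0.14, -0.0, -0.0, -0.0]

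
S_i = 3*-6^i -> [3, -18, 108, -648, 3888]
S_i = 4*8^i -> [4, 32, 256, 2048, 16384]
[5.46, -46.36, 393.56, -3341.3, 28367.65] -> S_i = 5.46*(-8.49)^i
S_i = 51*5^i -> [51, 255, 1275, 6375, 31875]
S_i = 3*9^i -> [3, 27, 243, 2187, 19683]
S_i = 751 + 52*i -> [751, 803, 855, 907, 959]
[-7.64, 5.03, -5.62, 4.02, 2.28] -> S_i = Random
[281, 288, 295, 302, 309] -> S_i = 281 + 7*i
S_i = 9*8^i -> [9, 72, 576, 4608, 36864]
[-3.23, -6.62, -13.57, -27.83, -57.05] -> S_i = -3.23*2.05^i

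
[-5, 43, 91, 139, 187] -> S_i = -5 + 48*i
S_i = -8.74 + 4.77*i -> [-8.74, -3.97, 0.8, 5.57, 10.34]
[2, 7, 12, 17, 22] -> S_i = 2 + 5*i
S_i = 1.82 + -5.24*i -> [1.82, -3.42, -8.66, -13.9, -19.14]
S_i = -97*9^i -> [-97, -873, -7857, -70713, -636417]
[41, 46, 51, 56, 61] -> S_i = 41 + 5*i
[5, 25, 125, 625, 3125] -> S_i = 5*5^i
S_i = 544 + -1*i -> [544, 543, 542, 541, 540]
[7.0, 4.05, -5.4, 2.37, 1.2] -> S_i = Random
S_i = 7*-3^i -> [7, -21, 63, -189, 567]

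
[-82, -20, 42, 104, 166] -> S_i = -82 + 62*i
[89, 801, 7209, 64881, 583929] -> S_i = 89*9^i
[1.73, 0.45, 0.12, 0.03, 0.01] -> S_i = 1.73*0.26^i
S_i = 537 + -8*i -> [537, 529, 521, 513, 505]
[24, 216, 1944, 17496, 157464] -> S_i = 24*9^i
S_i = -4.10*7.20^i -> [-4.1, -29.52, -212.54, -1530.32, -11018.28]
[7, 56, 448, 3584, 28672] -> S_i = 7*8^i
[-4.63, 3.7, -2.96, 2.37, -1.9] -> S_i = -4.63*(-0.80)^i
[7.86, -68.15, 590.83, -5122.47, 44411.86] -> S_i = 7.86*(-8.67)^i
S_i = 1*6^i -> [1, 6, 36, 216, 1296]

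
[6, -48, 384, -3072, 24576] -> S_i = 6*-8^i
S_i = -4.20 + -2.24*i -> [-4.2, -6.44, -8.68, -10.92, -13.16]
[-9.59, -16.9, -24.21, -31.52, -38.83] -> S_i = -9.59 + -7.31*i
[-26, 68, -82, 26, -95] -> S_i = Random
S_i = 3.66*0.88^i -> [3.66, 3.22, 2.83, 2.49, 2.19]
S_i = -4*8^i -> [-4, -32, -256, -2048, -16384]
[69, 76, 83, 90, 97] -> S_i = 69 + 7*i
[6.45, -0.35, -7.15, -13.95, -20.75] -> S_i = 6.45 + -6.80*i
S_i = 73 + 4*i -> [73, 77, 81, 85, 89]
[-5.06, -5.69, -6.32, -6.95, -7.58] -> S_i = -5.06 + -0.63*i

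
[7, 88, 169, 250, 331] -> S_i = 7 + 81*i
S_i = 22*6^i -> [22, 132, 792, 4752, 28512]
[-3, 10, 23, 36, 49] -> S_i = -3 + 13*i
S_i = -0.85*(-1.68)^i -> [-0.85, 1.43, -2.4, 4.03, -6.77]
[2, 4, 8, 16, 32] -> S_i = 2*2^i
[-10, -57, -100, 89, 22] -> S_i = Random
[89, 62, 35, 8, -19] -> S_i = 89 + -27*i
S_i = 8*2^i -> [8, 16, 32, 64, 128]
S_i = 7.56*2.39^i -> [7.56, 18.07, 43.18, 103.21, 246.67]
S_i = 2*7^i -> [2, 14, 98, 686, 4802]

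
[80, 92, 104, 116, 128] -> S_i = 80 + 12*i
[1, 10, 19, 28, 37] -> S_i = 1 + 9*i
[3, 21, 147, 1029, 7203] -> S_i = 3*7^i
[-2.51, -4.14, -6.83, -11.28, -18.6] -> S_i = -2.51*1.65^i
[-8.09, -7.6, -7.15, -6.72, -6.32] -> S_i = -8.09*0.94^i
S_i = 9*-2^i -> [9, -18, 36, -72, 144]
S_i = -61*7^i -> [-61, -427, -2989, -20923, -146461]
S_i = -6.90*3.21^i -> [-6.9, -22.15, -71.1, -228.23, -732.6]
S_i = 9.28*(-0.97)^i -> [9.28, -9.0, 8.73, -8.47, 8.22]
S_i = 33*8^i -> [33, 264, 2112, 16896, 135168]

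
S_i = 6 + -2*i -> [6, 4, 2, 0, -2]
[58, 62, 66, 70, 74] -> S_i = 58 + 4*i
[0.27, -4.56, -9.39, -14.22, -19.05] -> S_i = 0.27 + -4.83*i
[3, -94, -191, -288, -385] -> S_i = 3 + -97*i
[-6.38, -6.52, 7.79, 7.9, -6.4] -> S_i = Random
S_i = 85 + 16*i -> [85, 101, 117, 133, 149]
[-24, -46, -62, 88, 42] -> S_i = Random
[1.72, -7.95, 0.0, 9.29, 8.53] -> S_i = Random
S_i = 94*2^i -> [94, 188, 376, 752, 1504]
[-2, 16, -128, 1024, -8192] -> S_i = -2*-8^i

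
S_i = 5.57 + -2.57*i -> [5.57, 3.0, 0.43, -2.14, -4.71]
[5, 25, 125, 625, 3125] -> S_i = 5*5^i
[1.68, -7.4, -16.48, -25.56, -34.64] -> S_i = 1.68 + -9.08*i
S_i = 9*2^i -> [9, 18, 36, 72, 144]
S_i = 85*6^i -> [85, 510, 3060, 18360, 110160]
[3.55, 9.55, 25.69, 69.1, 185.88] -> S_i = 3.55*2.69^i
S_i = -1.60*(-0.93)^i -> [-1.6, 1.49, -1.38, 1.29, -1.2]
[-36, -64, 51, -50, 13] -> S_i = Random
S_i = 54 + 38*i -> [54, 92, 130, 168, 206]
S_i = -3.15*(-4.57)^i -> [-3.15, 14.4, -65.79, 300.65, -1373.96]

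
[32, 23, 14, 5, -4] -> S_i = 32 + -9*i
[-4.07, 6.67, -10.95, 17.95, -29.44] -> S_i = -4.07*(-1.64)^i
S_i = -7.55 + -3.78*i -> [-7.55, -11.33, -15.11, -18.89, -22.67]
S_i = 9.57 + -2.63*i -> [9.57, 6.94, 4.31, 1.68, -0.95]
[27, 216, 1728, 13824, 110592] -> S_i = 27*8^i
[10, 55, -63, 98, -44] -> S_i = Random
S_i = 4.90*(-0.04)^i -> [4.9, -0.2, 0.01, -0.0, 0.0]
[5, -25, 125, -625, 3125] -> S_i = 5*-5^i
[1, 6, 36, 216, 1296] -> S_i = 1*6^i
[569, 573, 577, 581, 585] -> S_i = 569 + 4*i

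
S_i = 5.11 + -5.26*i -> [5.11, -0.15, -5.41, -10.67, -15.93]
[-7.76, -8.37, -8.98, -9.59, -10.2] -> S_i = -7.76 + -0.61*i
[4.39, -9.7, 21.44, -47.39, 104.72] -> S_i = 4.39*(-2.21)^i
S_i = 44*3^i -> [44, 132, 396, 1188, 3564]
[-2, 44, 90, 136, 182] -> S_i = -2 + 46*i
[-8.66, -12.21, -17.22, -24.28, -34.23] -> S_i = -8.66*1.41^i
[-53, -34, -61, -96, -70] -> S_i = Random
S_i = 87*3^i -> [87, 261, 783, 2349, 7047]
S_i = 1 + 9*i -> [1, 10, 19, 28, 37]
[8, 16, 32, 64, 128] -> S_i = 8*2^i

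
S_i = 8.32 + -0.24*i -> [8.32, 8.08, 7.84, 7.6, 7.36]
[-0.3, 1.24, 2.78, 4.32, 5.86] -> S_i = -0.30 + 1.54*i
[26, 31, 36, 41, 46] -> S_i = 26 + 5*i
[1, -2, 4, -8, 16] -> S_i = 1*-2^i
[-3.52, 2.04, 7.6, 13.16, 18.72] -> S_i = -3.52 + 5.56*i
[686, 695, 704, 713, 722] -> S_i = 686 + 9*i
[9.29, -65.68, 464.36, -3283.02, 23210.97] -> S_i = 9.29*(-7.07)^i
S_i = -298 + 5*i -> [-298, -293, -288, -283, -278]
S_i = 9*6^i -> [9, 54, 324, 1944, 11664]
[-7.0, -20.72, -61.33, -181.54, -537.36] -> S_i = -7.00*2.96^i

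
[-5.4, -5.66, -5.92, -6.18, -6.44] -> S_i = -5.40 + -0.26*i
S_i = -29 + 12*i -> [-29, -17, -5, 7, 19]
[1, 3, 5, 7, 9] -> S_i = 1 + 2*i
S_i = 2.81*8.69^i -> [2.81, 24.42, 212.2, 1844.02, 16024.53]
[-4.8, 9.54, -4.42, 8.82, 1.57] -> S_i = Random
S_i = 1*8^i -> [1, 8, 64, 512, 4096]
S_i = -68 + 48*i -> [-68, -20, 28, 76, 124]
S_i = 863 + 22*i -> [863, 885, 907, 929, 951]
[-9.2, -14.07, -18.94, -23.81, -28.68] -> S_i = -9.20 + -4.87*i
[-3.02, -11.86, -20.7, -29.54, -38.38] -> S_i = -3.02 + -8.84*i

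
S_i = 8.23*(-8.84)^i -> [8.23, -72.75, 643.14, -5685.34, 50258.43]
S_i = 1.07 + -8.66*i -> [1.07, -7.59, -16.25, -24.91, -33.57]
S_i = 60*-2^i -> [60, -120, 240, -480, 960]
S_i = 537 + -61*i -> [537, 476, 415, 354, 293]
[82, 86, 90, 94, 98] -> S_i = 82 + 4*i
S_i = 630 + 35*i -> [630, 665, 700, 735, 770]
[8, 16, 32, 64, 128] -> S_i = 8*2^i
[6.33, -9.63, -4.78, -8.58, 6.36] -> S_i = Random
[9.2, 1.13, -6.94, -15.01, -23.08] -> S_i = 9.20 + -8.07*i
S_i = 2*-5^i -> [2, -10, 50, -250, 1250]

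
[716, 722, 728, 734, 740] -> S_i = 716 + 6*i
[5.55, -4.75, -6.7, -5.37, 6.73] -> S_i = Random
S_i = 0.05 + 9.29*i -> [0.05, 9.34, 18.63, 27.92, 37.21]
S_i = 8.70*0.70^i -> [8.7, 6.09, 4.26, 2.98, 2.09]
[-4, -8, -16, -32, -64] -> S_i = -4*2^i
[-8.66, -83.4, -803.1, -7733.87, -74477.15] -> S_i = -8.66*9.63^i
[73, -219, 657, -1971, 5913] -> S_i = 73*-3^i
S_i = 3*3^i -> [3, 9, 27, 81, 243]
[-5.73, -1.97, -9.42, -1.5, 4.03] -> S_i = Random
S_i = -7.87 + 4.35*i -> [-7.87, -3.52, 0.83, 5.18, 9.53]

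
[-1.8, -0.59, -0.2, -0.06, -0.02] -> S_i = -1.80*0.33^i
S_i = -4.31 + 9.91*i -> [-4.31, 5.6, 15.51, 25.42, 35.33]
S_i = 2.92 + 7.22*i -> [2.92, 10.14, 17.36, 24.58, 31.8]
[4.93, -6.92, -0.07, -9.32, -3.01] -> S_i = Random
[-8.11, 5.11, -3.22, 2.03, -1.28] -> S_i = -8.11*(-0.63)^i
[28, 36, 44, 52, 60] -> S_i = 28 + 8*i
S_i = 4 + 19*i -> [4, 23, 42, 61, 80]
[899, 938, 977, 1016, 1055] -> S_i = 899 + 39*i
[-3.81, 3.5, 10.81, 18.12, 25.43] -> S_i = -3.81 + 7.31*i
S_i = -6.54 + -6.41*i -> [-6.54, -12.95, -19.36, -25.77, -32.18]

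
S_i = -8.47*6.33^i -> [-8.47, -53.62, -339.38, -2148.3, -13598.73]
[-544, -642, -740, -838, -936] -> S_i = -544 + -98*i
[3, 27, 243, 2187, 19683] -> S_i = 3*9^i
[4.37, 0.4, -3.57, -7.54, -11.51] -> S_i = 4.37 + -3.97*i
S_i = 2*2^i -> [2, 4, 8, 16, 32]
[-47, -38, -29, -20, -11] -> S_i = -47 + 9*i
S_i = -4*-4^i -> [-4, 16, -64, 256, -1024]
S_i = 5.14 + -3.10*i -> [5.14, 2.04, -1.06, -4.16, -7.26]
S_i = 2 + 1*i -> [2, 3, 4, 5, 6]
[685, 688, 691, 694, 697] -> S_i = 685 + 3*i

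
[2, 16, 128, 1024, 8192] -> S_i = 2*8^i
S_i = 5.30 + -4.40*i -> [5.3, 0.9, -3.5, -7.9, -12.3]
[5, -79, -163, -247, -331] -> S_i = 5 + -84*i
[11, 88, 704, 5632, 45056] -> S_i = 11*8^i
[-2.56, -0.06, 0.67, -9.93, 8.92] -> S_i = Random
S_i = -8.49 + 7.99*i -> [-8.49, -0.5, 7.49, 15.48, 23.47]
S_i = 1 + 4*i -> [1, 5, 9, 13, 17]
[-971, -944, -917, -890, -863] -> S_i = -971 + 27*i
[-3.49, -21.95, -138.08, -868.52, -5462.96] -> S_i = -3.49*6.29^i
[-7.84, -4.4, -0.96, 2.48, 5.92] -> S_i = -7.84 + 3.44*i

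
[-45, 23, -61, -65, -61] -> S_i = Random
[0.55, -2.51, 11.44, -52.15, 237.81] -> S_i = 0.55*(-4.56)^i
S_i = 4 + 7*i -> [4, 11, 18, 25, 32]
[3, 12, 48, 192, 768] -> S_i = 3*4^i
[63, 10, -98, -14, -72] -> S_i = Random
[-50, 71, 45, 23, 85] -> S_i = Random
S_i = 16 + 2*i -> [16, 18, 20, 22, 24]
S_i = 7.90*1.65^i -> [7.9, 13.04, 21.51, 35.49, 58.55]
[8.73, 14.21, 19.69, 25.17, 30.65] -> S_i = 8.73 + 5.48*i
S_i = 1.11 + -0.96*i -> [1.11, 0.15, -0.81, -1.77, -2.73]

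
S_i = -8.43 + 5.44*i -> [-8.43, -2.99, 2.45, 7.89, 13.33]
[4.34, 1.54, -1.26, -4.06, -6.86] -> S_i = 4.34 + -2.80*i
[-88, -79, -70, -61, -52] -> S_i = -88 + 9*i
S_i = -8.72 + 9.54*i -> [-8.72, 0.82, 10.36, 19.9, 29.44]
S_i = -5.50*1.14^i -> [-5.5, -6.27, -7.15, -8.15, -9.29]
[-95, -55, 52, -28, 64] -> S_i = Random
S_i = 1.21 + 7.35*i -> [1.21, 8.56, 15.91, 23.26, 30.61]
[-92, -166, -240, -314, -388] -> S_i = -92 + -74*i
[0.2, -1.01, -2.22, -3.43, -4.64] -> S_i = 0.20 + -1.21*i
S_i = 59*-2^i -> [59, -118, 236, -472, 944]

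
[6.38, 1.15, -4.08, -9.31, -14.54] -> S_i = 6.38 + -5.23*i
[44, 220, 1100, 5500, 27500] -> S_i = 44*5^i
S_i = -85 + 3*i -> [-85, -82, -79, -76, -73]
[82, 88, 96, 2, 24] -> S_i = Random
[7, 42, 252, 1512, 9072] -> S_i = 7*6^i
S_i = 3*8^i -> [3, 24, 192, 1536, 12288]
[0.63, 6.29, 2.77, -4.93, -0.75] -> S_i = Random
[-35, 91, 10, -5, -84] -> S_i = Random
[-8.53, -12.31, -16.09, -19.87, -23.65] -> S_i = -8.53 + -3.78*i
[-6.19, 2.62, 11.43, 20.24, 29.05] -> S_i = -6.19 + 8.81*i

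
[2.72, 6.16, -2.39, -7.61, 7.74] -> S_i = Random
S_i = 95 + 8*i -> [95, 103, 111, 119, 127]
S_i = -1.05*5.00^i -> [-1.05, -5.25, -26.25, -131.25, -656.25]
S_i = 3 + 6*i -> [3, 9, 15, 21, 27]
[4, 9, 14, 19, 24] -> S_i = 4 + 5*i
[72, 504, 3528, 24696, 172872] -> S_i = 72*7^i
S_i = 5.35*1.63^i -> [5.35, 8.72, 14.21, 23.17, 37.77]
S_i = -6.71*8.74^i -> [-6.71, -58.65, -512.56, -4479.78, -39153.29]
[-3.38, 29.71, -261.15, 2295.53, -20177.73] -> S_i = -3.38*(-8.79)^i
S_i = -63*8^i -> [-63, -504, -4032, -32256, -258048]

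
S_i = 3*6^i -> [3, 18, 108, 648, 3888]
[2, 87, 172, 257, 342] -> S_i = 2 + 85*i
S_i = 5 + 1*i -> [5, 6, 7, 8, 9]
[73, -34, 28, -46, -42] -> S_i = Random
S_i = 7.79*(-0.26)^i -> [7.79, -2.03, 0.53, -0.14, 0.04]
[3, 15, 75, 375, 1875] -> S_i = 3*5^i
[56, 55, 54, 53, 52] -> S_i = 56 + -1*i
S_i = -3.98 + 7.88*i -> [-3.98, 3.9, 11.78, 19.66, 27.54]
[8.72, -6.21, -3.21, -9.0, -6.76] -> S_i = Random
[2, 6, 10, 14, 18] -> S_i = 2 + 4*i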